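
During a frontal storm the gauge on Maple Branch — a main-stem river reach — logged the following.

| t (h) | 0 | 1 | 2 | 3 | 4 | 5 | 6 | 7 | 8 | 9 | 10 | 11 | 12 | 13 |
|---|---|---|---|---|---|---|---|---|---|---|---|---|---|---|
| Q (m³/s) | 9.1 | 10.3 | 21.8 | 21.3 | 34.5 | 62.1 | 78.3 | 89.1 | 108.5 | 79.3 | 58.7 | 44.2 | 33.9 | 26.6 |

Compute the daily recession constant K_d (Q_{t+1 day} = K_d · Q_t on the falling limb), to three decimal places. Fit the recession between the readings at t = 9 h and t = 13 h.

K_d ≈ 0.001

Between t = 9 h and t = 13 h the flow falls from 79.3 to 26.6 m³/s over 4×1 h = 4 h.
Per-interval ratio K = (26.6/79.3)^(1/4) = 0.7610; K_d = K^(24/1) = 0.001.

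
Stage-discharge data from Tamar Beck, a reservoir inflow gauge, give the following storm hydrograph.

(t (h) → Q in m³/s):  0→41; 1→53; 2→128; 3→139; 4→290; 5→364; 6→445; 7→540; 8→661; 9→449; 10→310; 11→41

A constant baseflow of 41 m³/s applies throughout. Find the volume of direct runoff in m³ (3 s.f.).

Direct-runoff ordinates (Q − Q_b): 0.0, 12.0, 87.0, 98.0, 249.0, 323.0, 404.0, 499.0, 620.0, 408.0, 269.0, 0.0 m³/s.
ΣQ_DR = 2969 m³/s.
With Δt = 1 h = 3600 s, V = ΣQ_DR · Δt = 2969 × 3600 = 1.07 × 10^7 m³.

V ≈ 1.07 × 10^7 m³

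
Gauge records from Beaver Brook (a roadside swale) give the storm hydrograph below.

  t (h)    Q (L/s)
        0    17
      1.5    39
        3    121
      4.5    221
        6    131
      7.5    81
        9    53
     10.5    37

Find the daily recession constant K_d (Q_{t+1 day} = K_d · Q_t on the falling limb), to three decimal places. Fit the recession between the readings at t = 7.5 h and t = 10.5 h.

K_d ≈ 0.002

Between t = 7.5 h and t = 10.5 h the flow falls from 81 to 37 L/s over 2×1.5 h = 3 h.
Per-interval ratio K = (37/81)^(1/2) = 0.6759; K_d = K^(24/1.5) = 0.002.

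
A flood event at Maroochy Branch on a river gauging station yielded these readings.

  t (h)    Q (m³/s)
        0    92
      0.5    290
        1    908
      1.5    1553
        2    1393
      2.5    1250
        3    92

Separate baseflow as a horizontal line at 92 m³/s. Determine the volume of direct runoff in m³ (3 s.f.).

Direct-runoff ordinates (Q − Q_b): 0.0, 198.0, 816.0, 1461.0, 1301.0, 1158.0, 0.0 m³/s.
ΣQ_DR = 4934 m³/s.
With Δt = 0.5 h = 1800 s, V = ΣQ_DR · Δt = 4934 × 1800 = 8.88 × 10^6 m³.

V ≈ 8.88 × 10^6 m³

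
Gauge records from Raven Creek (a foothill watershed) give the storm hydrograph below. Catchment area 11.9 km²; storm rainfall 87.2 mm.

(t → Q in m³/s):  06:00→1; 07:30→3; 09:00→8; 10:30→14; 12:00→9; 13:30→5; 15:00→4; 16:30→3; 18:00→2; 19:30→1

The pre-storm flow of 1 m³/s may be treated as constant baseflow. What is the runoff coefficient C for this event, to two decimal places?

ΣQ_DR = 40.00 m³/s; V = ΣQ_DR·Δt = 2.160 × 10^5 m³.
Runoff depth d = V / A = 18.15 mm.
C = d / P = 18.15 / 87.2 = 0.21.

C ≈ 0.21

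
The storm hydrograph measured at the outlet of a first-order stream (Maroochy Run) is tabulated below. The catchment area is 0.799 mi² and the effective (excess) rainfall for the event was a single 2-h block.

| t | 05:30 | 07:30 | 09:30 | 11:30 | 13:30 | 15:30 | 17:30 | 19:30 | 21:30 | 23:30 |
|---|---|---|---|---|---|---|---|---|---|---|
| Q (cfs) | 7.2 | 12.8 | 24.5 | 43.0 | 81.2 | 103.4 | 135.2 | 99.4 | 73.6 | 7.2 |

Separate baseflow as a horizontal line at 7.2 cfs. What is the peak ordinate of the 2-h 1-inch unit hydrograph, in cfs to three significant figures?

Direct runoff: 0.0, 5.6, 17.3, 35.8, 74.0, 96.2, 128.0, 92.2, 66.4, 0.0 cfs; ΣQ_DR = 515.5 cfs, peak = 128.0 cfs.
Runoff depth d = ΣQ_DR·Δt / A = 515.5 × 7200 / (0.799 mi²) = 2.000 in.
The 1-inch UH is the DRH scaled by (1 in)/d, so U_p = 128.0 × 1/2.000 = 64.0 cfs.

U_p ≈ 64.0 cfs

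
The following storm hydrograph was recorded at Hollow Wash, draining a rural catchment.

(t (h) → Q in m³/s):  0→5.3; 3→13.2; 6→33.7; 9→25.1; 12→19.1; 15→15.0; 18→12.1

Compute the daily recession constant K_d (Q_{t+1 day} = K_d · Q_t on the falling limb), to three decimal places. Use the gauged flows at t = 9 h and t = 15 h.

K_d ≈ 0.128

Between t = 9 h and t = 15 h the flow falls from 25.1 to 15.0 m³/s over 2×3 h = 6 h.
Per-interval ratio K = (15.0/25.1)^(1/2) = 0.7731; K_d = K^(24/3) = 0.128.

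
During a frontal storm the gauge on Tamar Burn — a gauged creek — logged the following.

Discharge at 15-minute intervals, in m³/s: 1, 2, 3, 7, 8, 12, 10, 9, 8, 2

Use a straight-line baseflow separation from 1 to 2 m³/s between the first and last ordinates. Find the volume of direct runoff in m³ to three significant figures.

V ≈ 42300 m³

Direct-runoff ordinates (Q − Q_b): 0.00, 0.89, 1.78, 5.67, 6.56, 10.44, 8.33, 7.22, 6.11, 0.00 m³/s.
ΣQ_DR = 47.00 m³/s.
With Δt = 0.25 h = 900 s, V = ΣQ_DR · Δt = 47.00 × 900 = 42300 m³.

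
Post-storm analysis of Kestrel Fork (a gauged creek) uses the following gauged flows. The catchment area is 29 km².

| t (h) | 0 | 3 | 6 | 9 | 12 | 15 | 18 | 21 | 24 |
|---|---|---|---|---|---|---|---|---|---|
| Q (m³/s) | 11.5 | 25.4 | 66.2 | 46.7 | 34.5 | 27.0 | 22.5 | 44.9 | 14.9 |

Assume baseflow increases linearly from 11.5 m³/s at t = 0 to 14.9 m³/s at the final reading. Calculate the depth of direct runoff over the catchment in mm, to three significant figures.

Direct runoff: 0.00, 13.47, 53.85, 33.92, 21.30, 13.38, 8.45, 30.43, 0.00 m³/s; ΣQ_DR = 174.8 m³/s.
V = ΣQ_DR · Δt = 174.8 × 10800 s = 1.888 × 10^6 m³.
Over A = 29 km², depth = V / A = 65.1 mm.

d ≈ 65.1 mm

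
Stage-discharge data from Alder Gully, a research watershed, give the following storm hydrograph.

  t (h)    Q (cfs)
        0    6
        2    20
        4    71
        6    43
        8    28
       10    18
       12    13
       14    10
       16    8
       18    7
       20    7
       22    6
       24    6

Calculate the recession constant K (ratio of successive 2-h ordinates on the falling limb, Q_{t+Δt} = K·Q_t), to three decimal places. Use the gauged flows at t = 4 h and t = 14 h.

K ≈ 0.676

Using the recession-limb readings at t = 4 h and t = 14 h: Q falls from 71 to 10 cfs over 5 intervals.
K = (Q₂/Q₁)^(1/5) = (10/71)^(1/5) = 0.676.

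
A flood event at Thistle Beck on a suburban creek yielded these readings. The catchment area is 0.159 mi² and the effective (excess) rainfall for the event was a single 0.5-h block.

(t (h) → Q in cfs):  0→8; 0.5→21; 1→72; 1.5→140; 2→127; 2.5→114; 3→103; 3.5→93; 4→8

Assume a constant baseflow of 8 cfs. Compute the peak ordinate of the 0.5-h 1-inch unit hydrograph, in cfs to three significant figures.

U_p ≈ 44.1 cfs

Direct runoff: 0.0, 13.0, 64.0, 132.0, 119.0, 106.0, 95.0, 85.0, 0.0 cfs; ΣQ_DR = 614.0 cfs, peak = 132.0 cfs.
Runoff depth d = ΣQ_DR·Δt / A = 614.0 × 1800 / (0.159 mi²) = 2.992 in.
The 1-inch UH is the DRH scaled by (1 in)/d, so U_p = 132.0 × 1/2.992 = 44.1 cfs.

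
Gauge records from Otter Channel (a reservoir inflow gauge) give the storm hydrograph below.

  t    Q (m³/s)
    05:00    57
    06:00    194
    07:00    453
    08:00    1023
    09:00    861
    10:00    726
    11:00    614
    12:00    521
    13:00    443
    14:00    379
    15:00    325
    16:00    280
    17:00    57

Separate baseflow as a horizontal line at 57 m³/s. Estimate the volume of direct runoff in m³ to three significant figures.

Direct-runoff ordinates (Q − Q_b): 0.0, 137.0, 396.0, 966.0, 804.0, 669.0, 557.0, 464.0, 386.0, 322.0, 268.0, 223.0, 0.0 m³/s.
ΣQ_DR = 5192 m³/s.
With Δt = 1 h = 3600 s, V = ΣQ_DR · Δt = 5192 × 3600 = 1.87 × 10^7 m³.

V ≈ 1.87 × 10^7 m³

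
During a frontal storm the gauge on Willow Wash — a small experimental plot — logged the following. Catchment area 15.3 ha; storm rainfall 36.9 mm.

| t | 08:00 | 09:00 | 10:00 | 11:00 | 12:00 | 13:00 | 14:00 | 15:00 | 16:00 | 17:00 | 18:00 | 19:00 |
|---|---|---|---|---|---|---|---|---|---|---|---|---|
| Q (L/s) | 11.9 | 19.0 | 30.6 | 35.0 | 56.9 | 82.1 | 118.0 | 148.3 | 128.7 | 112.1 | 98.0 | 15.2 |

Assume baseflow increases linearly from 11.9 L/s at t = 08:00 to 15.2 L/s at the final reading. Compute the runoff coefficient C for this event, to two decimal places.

ΣQ_DR = 693.2 L/s; V = ΣQ_DR·Δt = 2.496 × 10^6 L.
Runoff depth d = V / A = 16.31 mm.
C = d / P = 16.31 / 36.9 = 0.44.

C ≈ 0.44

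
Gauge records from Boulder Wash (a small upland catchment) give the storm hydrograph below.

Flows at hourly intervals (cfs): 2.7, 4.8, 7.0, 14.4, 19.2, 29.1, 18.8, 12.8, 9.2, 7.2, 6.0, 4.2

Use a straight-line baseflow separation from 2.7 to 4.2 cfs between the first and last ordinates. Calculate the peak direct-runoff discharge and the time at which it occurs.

Subtracting baseflow gives direct-runoff ordinates: 0.00, 1.96, 4.03, 11.29, 15.95, 25.72, 15.28, 9.15, 5.41, 3.27, 1.94, 0.00 cfs.
The maximum is 25.72 cfs, occurring at the reading for t = 5 h.

Q_p = 25.72 cfs at t = 5 h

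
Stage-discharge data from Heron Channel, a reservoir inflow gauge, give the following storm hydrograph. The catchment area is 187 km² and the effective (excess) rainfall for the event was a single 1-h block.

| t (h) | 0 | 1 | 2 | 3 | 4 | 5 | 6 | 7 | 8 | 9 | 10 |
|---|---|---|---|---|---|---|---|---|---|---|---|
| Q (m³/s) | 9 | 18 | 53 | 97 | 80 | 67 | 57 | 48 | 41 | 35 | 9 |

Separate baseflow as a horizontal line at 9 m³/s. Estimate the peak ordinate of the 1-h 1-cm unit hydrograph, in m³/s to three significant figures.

Direct runoff: 0.0, 9.0, 44.0, 88.0, 71.0, 58.0, 48.0, 39.0, 32.0, 26.0, 0.0 m³/s; ΣQ_DR = 415.0 m³/s, peak = 88.0 m³/s.
Runoff depth d = ΣQ_DR·Δt / A = 415.0 × 3600 / (187 km²) = 7.989 mm.
The 1-cm UH is the DRH scaled by (10 mm)/d, so U_p = 88.0 × 10/7.989 = 110 m³/s.

U_p ≈ 110 m³/s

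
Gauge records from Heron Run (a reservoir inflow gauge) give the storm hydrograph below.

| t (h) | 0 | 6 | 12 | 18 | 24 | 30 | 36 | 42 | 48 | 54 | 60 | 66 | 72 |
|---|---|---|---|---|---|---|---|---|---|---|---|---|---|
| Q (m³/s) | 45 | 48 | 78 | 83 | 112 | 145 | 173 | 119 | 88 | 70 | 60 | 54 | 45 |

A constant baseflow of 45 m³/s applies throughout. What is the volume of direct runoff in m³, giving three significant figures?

V ≈ 1.16 × 10^7 m³

Direct-runoff ordinates (Q − Q_b): 0.0, 3.0, 33.0, 38.0, 67.0, 100.0, 128.0, 74.0, 43.0, 25.0, 15.0, 9.0, 0.0 m³/s.
ΣQ_DR = 535.0 m³/s.
With Δt = 6 h = 21600 s, V = ΣQ_DR · Δt = 535.0 × 21600 = 1.16 × 10^7 m³.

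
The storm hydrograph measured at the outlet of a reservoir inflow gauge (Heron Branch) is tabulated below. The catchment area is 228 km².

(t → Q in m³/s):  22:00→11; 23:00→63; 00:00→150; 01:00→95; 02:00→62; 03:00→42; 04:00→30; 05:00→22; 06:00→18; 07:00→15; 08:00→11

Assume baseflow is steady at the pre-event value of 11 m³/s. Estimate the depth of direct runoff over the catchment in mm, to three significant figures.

Direct runoff: 0.0, 52.0, 139.0, 84.0, 51.0, 31.0, 19.0, 11.0, 7.0, 4.0, 0.0 m³/s; ΣQ_DR = 398.0 m³/s.
V = ΣQ_DR · Δt = 398.0 × 3600 s = 1.433 × 10^6 m³.
Over A = 228 km², depth = V / A = 6.28 mm.

d ≈ 6.28 mm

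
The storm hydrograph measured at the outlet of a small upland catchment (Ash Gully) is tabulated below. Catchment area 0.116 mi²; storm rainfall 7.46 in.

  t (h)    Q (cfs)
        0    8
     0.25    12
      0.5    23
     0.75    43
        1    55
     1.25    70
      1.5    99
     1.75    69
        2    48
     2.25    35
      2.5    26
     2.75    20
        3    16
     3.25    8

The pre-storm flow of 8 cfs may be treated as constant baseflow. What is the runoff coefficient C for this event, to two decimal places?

C ≈ 0.19

ΣQ_DR = 420.0 cfs; V = ΣQ_DR·Δt = 3.780 × 10^5 ft³.
Runoff depth d = V / A = 1.403 in.
C = d / P = 1.403 / 7.46 = 0.19.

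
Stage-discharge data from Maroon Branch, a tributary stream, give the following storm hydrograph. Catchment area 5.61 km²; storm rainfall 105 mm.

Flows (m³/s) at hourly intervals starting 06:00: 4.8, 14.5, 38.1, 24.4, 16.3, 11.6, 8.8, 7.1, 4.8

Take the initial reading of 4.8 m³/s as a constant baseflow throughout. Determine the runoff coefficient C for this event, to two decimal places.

C ≈ 0.53

ΣQ_DR = 87.20 m³/s; V = ΣQ_DR·Δt = 3.139 × 10^5 m³.
Runoff depth d = V / A = 55.96 mm.
C = d / P = 55.96 / 105 = 0.53.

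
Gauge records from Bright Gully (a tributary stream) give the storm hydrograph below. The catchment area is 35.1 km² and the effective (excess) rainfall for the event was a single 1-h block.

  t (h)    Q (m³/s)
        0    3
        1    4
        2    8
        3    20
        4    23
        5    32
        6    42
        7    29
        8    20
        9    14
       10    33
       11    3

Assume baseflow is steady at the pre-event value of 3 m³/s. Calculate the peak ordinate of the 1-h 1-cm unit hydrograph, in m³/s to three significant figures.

Direct runoff: 0.0, 1.0, 5.0, 17.0, 20.0, 29.0, 39.0, 26.0, 17.0, 11.0, 30.0, 0.0 m³/s; ΣQ_DR = 195.0 m³/s, peak = 39.0 m³/s.
Runoff depth d = ΣQ_DR·Δt / A = 195.0 × 3600 / (35.1 km²) = 20.00 mm.
The 1-cm UH is the DRH scaled by (10 mm)/d, so U_p = 39.0 × 10/20.00 = 19.5 m³/s.

U_p ≈ 19.5 m³/s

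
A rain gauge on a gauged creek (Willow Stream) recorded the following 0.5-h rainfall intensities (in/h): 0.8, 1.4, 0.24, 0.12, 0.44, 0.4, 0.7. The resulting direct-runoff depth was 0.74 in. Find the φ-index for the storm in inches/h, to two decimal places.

Only the 3 blocks with intensity above φ contribute runoff: 0.8, 1.4, 0.7 in/h.
Σ(I−φ)·Δt = d  ⇒  (0.8+1.4+0.7 − 3φ)·0.5 = 0.74
φ = (2.900 − 0.74/0.5) / 3 = 0.47 in/h.

φ ≈ 0.47 in/h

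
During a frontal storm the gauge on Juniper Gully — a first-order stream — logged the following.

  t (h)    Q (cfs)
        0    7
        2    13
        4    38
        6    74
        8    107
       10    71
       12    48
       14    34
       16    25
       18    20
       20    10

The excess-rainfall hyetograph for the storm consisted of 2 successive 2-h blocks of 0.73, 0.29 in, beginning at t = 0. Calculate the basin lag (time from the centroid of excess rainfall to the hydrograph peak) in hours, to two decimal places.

Centroid of excess rainfall: t_c = Σ P_i·t̄_i / ΣP_i = 1.5686 h (block centres at 1, 3 h).
Hydrograph peak occurs at t = 8 h, so basin lag t_L = 8 − 1.5686 = 6.43 h.

t_L ≈ 6.43 h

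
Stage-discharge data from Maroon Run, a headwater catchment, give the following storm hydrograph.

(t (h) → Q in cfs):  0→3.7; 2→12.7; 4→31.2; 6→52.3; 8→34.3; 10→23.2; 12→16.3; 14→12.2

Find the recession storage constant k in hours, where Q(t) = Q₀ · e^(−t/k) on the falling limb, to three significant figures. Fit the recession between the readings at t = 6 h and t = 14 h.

On the falling limb, Q drops from 52.3 to 12.2 cfs between t = 6 h and t = 14 h (Δt = 8 h).
k = −Δt / ln(Q₂/Q₁) = −8 / ln(12.2/52.3) = 5.50 h.

k ≈ 5.50 h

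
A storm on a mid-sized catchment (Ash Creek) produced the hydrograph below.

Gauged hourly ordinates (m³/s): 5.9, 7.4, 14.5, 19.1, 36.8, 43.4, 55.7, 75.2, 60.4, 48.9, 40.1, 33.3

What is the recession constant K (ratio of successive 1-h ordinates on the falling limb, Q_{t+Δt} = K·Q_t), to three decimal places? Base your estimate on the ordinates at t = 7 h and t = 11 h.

Using the recession-limb readings at t = 7 h and t = 11 h: Q falls from 75.2 to 33.3 m³/s over 4 intervals.
K = (Q₂/Q₁)^(1/4) = (33.3/75.2)^(1/4) = 0.816.

K ≈ 0.816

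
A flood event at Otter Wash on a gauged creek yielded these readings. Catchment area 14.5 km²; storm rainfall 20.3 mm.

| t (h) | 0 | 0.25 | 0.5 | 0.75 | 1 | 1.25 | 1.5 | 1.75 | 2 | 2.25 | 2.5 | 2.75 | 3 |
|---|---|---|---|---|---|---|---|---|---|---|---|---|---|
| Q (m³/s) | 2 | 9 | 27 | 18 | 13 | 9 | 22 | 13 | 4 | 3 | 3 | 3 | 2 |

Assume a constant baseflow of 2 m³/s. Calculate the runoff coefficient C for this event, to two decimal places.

C ≈ 0.31

ΣQ_DR = 102.0 m³/s; V = ΣQ_DR·Δt = 91800 m³.
Runoff depth d = V / A = 6.331 mm.
C = d / P = 6.331 / 20.3 = 0.31.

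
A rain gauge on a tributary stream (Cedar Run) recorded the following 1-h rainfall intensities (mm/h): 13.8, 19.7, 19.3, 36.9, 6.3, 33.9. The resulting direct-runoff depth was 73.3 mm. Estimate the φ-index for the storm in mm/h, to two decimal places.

Only the 5 blocks with intensity above φ contribute runoff: 13.8, 19.7, 19.3, 36.9, 33.9 mm/h.
Σ(I−φ)·Δt = d  ⇒  (13.8+19.7+19.3+36.9+33.9 − 5φ)·1 = 73.3
φ = (123.6 − 73.3/1) / 5 = 10.06 mm/h.

φ ≈ 10.06 mm/h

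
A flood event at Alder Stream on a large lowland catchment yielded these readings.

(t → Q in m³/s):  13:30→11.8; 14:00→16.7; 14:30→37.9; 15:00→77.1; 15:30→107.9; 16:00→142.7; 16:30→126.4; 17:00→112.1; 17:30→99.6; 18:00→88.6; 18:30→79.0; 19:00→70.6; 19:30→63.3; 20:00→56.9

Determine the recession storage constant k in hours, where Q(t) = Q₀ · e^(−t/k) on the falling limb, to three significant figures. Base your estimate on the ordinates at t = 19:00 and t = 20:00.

On the falling limb, Q drops from 70.6 to 56.9 m³/s between t = 19:00 and t = 20:00 (Δt = 1 h).
k = −Δt / ln(Q₂/Q₁) = −1 / ln(56.9/70.6) = 4.64 h.

k ≈ 4.64 h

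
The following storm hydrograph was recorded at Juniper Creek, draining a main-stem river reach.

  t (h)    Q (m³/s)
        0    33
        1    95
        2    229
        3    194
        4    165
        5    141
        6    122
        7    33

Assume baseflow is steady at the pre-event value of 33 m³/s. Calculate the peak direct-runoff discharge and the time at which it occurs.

Q_p = 196.0 m³/s at t = 2 h

Subtracting baseflow gives direct-runoff ordinates: 0.0, 62.0, 196.0, 161.0, 132.0, 108.0, 89.0, 0.0 m³/s.
The maximum is 196.0 m³/s, occurring at the reading for t = 2 h.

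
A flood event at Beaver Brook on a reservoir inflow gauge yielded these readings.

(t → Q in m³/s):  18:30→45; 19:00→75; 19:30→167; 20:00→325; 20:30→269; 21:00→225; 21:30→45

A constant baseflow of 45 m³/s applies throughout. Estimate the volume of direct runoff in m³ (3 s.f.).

V ≈ 1.50 × 10^6 m³

Direct-runoff ordinates (Q − Q_b): 0.0, 30.0, 122.0, 280.0, 224.0, 180.0, 0.0 m³/s.
ΣQ_DR = 836.0 m³/s.
With Δt = 0.5 h = 1800 s, V = ΣQ_DR · Δt = 836.0 × 1800 = 1.50 × 10^6 m³.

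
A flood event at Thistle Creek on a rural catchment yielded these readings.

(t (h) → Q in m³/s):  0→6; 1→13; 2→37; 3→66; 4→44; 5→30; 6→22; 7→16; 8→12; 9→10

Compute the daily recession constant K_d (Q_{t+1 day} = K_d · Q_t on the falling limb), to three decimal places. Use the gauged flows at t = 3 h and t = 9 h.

Between t = 3 h and t = 9 h the flow falls from 66 to 10 m³/s over 6×1 h = 6 h.
Per-interval ratio K = (10/66)^(1/6) = 0.7301; K_d = K^(24/1) = 0.001.

K_d ≈ 0.001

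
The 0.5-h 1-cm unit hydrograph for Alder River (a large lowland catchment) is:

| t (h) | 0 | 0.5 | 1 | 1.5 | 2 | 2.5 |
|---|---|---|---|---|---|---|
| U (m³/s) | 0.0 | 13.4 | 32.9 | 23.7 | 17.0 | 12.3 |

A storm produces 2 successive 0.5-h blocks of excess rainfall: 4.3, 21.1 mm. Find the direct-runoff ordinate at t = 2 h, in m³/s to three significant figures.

By discrete convolution, Q_j = Σ (P_i / 10 mm) · U_{j−i}.
At t = 2 h (j=4): Q = (4.3/10)·17.0 + (21.1/10)·23.7 = 57.3 m³/s.

Q ≈ 57.3 m³/s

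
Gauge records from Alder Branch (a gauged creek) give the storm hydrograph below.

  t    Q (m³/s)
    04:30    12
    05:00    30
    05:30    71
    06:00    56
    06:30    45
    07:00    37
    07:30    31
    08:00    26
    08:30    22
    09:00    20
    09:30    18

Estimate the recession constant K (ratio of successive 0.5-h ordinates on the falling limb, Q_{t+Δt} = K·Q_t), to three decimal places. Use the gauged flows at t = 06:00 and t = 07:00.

Using the recession-limb readings at t = 06:00 and t = 07:00: Q falls from 56 to 37 m³/s over 2 intervals.
K = (Q₂/Q₁)^(1/2) = (37/56)^(1/2) = 0.813.

K ≈ 0.813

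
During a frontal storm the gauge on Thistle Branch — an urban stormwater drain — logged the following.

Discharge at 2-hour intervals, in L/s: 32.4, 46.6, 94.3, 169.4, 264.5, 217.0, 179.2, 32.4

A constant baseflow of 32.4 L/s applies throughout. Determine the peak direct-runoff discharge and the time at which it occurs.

Subtracting baseflow gives direct-runoff ordinates: 0.0, 14.2, 61.9, 137.0, 232.1, 184.6, 146.8, 0.0 L/s.
The maximum is 232.1 L/s, occurring at the reading for t = 8 h.

Q_p = 232.1 L/s at t = 8 h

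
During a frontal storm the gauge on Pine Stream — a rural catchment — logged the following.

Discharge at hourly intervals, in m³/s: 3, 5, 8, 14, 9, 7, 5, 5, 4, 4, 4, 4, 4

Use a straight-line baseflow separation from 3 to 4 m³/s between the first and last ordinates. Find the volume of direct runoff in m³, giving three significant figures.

V ≈ 1.10 × 10^5 m³

Direct-runoff ordinates (Q − Q_b): 0.00, 1.92, 4.83, 10.75, 5.67, 3.58, 1.50, 1.42, 0.33, 0.25, 0.17, 0.08, 0.00 m³/s.
ΣQ_DR = 30.50 m³/s.
With Δt = 1 h = 3600 s, V = ΣQ_DR · Δt = 30.50 × 3600 = 1.10 × 10^5 m³.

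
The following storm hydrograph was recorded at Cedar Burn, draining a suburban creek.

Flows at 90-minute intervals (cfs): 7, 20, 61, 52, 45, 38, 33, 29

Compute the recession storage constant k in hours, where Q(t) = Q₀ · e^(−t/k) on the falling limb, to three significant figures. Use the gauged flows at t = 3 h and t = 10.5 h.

k ≈ 10.1 h

On the falling limb, Q drops from 61 to 29 cfs between t = 3 h and t = 10.5 h (Δt = 7.5 h).
k = −Δt / ln(Q₂/Q₁) = −7.5 / ln(29/61) = 10.1 h.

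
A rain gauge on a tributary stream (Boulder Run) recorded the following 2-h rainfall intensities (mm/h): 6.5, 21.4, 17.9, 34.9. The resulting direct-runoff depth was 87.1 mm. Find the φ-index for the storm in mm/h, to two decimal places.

φ ≈ 10.22 mm/h

Only the 3 blocks with intensity above φ contribute runoff: 21.4, 17.9, 34.9 mm/h.
Σ(I−φ)·Δt = d  ⇒  (21.4+17.9+34.9 − 3φ)·2 = 87.1
φ = (74.20 − 87.1/2) / 3 = 10.22 mm/h.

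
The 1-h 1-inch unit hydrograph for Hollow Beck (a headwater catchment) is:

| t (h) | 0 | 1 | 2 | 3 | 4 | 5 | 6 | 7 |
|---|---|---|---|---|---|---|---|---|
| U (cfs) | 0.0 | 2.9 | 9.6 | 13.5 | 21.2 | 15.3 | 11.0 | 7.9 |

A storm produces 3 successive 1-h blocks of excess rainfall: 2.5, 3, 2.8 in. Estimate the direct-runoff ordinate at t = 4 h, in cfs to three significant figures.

Q ≈ 120 cfs

By discrete convolution, Q_j = Σ (P_i / 1 in) · U_{j−i}.
At t = 4 h (j=4): Q = (2.5/1)·21.2 + (3/1)·13.5 + (2.8/1)·9.6 = 120 cfs.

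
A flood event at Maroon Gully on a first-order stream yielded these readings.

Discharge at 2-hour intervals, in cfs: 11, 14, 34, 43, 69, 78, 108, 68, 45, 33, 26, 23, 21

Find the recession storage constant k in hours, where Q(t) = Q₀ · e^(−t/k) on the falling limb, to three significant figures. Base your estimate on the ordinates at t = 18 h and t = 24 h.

k ≈ 13.3 h

On the falling limb, Q drops from 33 to 21 cfs between t = 18 h and t = 24 h (Δt = 6 h).
k = −Δt / ln(Q₂/Q₁) = −6 / ln(21/33) = 13.3 h.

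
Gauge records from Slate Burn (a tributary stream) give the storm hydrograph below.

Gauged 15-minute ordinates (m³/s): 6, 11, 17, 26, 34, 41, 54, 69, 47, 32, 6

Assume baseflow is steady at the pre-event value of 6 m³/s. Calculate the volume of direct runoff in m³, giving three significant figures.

V ≈ 2.49 × 10^5 m³

Direct-runoff ordinates (Q − Q_b): 0.0, 5.0, 11.0, 20.0, 28.0, 35.0, 48.0, 63.0, 41.0, 26.0, 0.0 m³/s.
ΣQ_DR = 277.0 m³/s.
With Δt = 0.25 h = 900 s, V = ΣQ_DR · Δt = 277.0 × 900 = 2.49 × 10^5 m³.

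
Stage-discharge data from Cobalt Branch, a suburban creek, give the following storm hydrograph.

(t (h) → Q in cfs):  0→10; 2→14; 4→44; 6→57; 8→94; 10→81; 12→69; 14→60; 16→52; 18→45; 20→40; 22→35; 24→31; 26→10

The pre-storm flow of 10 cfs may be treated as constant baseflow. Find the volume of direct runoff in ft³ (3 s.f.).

Direct-runoff ordinates (Q − Q_b): 0.0, 4.0, 34.0, 47.0, 84.0, 71.0, 59.0, 50.0, 42.0, 35.0, 30.0, 25.0, 21.0, 0.0 cfs.
ΣQ_DR = 502.0 cfs.
With Δt = 2 h = 7200 s, V = ΣQ_DR · Δt = 502.0 × 7200 = 3.61 × 10^6 ft³.

V ≈ 3.61 × 10^6 ft³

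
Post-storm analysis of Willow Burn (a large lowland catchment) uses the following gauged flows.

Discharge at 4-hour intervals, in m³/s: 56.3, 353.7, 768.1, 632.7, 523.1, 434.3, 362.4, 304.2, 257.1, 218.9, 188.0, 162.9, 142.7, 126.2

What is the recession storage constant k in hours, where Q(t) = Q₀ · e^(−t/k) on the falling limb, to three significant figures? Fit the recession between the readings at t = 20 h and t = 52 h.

k ≈ 25.9 h

On the falling limb, Q drops from 434.3 to 126.2 m³/s between t = 20 h and t = 52 h (Δt = 32 h).
k = −Δt / ln(Q₂/Q₁) = −32 / ln(126.2/434.3) = 25.9 h.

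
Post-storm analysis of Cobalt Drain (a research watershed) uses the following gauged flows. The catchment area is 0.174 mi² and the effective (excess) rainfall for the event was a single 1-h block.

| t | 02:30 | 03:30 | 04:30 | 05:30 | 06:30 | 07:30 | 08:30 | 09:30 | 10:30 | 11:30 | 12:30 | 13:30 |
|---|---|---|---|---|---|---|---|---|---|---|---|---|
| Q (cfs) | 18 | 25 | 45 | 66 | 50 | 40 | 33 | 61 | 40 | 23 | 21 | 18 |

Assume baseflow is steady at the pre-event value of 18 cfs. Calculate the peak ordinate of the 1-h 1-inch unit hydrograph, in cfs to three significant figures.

U_p ≈ 24.1 cfs

Direct runoff: 0.0, 7.0, 27.0, 48.0, 32.0, 22.0, 15.0, 43.0, 22.0, 5.0, 3.0, 0.0 cfs; ΣQ_DR = 224.0 cfs, peak = 48.0 cfs.
Runoff depth d = ΣQ_DR·Δt / A = 224.0 × 3600 / (0.174 mi²) = 1.995 in.
The 1-inch UH is the DRH scaled by (1 in)/d, so U_p = 48.0 × 1/1.995 = 24.1 cfs.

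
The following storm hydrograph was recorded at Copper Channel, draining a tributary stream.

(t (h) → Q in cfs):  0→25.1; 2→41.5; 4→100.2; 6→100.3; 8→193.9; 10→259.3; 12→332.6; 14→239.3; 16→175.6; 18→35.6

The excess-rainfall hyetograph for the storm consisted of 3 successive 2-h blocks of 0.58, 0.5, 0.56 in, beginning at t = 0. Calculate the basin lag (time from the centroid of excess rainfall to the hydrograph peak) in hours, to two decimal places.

t_L ≈ 9.02 h

Centroid of excess rainfall: t_c = Σ P_i·t̄_i / ΣP_i = 2.9756 h (block centres at 1, 3, 5 h).
Hydrograph peak occurs at t = 12 h, so basin lag t_L = 12 − 2.9756 = 9.02 h.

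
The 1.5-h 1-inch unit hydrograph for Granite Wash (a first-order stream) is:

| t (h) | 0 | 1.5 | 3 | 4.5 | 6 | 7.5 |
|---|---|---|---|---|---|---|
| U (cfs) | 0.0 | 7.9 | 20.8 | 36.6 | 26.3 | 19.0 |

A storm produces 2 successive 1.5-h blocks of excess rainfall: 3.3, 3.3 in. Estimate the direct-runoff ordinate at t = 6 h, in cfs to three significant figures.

Q ≈ 208 cfs

By discrete convolution, Q_j = Σ (P_i / 1 in) · U_{j−i}.
At t = 6 h (j=4): Q = (3.3/1)·26.3 + (3.3/1)·36.6 = 208 cfs.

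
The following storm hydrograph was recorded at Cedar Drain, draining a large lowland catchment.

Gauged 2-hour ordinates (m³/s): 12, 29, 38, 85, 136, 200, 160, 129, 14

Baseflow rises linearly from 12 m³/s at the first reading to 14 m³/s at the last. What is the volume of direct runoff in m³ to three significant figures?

V ≈ 4.94 × 10^6 m³

Direct-runoff ordinates (Q − Q_b): 0.00, 16.75, 25.50, 72.25, 123.00, 186.75, 146.50, 115.25, 0.00 m³/s.
ΣQ_DR = 686.0 m³/s.
With Δt = 2 h = 7200 s, V = ΣQ_DR · Δt = 686.0 × 7200 = 4.94 × 10^6 m³.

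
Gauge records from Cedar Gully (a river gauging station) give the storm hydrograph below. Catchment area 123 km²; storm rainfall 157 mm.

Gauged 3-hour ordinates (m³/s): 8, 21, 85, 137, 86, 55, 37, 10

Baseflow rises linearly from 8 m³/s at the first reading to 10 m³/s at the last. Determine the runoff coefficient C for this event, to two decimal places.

ΣQ_DR = 367.0 m³/s; V = ΣQ_DR·Δt = 3.964 × 10^6 m³.
Runoff depth d = V / A = 32.22 mm.
C = d / P = 32.22 / 157 = 0.21.

C ≈ 0.21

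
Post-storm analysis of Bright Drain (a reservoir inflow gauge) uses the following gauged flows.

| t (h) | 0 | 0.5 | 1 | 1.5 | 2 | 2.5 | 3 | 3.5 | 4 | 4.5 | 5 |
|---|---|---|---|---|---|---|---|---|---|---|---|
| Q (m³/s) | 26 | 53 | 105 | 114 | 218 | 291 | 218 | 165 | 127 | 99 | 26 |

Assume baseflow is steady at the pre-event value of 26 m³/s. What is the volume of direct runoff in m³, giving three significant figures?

V ≈ 2.08 × 10^6 m³

Direct-runoff ordinates (Q − Q_b): 0.0, 27.0, 79.0, 88.0, 192.0, 265.0, 192.0, 139.0, 101.0, 73.0, 0.0 m³/s.
ΣQ_DR = 1156 m³/s.
With Δt = 0.5 h = 1800 s, V = ΣQ_DR · Δt = 1156 × 1800 = 2.08 × 10^6 m³.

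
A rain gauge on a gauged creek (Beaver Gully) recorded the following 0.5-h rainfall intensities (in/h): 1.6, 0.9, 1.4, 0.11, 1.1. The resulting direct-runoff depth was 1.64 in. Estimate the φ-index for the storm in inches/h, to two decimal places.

Only the 4 blocks with intensity above φ contribute runoff: 1.6, 0.9, 1.4, 1.1 in/h.
Σ(I−φ)·Δt = d  ⇒  (1.6+0.9+1.4+1.1 − 4φ)·0.5 = 1.64
φ = (5.000 − 1.64/0.5) / 4 = 0.43 in/h.

φ ≈ 0.43 in/h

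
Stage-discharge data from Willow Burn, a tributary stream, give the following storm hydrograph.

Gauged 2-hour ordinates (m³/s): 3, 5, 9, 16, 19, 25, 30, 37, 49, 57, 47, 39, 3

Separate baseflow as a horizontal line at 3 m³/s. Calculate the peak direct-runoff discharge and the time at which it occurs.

Q_p = 54.0 m³/s at t = 18 h

Subtracting baseflow gives direct-runoff ordinates: 0.0, 2.0, 6.0, 13.0, 16.0, 22.0, 27.0, 34.0, 46.0, 54.0, 44.0, 36.0, 0.0 m³/s.
The maximum is 54.0 m³/s, occurring at the reading for t = 18 h.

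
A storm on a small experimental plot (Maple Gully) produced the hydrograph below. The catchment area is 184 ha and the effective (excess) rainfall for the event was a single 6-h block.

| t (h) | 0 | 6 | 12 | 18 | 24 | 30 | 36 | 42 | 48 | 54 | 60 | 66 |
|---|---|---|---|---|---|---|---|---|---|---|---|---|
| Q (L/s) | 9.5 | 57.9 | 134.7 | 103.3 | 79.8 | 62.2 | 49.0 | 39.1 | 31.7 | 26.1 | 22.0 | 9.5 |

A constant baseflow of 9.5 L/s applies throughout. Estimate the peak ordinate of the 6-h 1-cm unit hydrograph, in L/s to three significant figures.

U_p ≈ 209 L/s

Direct runoff: 0.0, 48.4, 125.2, 93.8, 70.3, 52.7, 39.5, 29.6, 22.2, 16.6, 12.5, 0.0 L/s; ΣQ_DR = 510.8 L/s, peak = 125.2 L/s.
Runoff depth d = ΣQ_DR·Δt / A = 510.8 × 21600 / (184 ha) = 5.996 mm.
The 1-cm UH is the DRH scaled by (10 mm)/d, so U_p = 125.2 × 10/5.996 = 209 L/s.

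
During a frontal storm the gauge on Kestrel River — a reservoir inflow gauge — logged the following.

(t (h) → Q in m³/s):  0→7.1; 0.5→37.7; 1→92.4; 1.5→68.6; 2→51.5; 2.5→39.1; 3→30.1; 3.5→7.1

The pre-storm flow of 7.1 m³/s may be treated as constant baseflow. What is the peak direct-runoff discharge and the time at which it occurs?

Q_p = 85.3 m³/s at t = 1 h

Subtracting baseflow gives direct-runoff ordinates: 0.0, 30.6, 85.3, 61.5, 44.4, 32.0, 23.0, 0.0 m³/s.
The maximum is 85.3 m³/s, occurring at the reading for t = 1 h.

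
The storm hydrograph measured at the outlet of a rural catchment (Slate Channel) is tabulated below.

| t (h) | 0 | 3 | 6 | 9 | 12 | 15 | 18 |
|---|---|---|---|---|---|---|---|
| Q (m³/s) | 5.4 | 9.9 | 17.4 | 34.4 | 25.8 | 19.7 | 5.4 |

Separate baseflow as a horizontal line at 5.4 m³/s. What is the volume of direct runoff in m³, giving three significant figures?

V ≈ 8.66 × 10^5 m³

Direct-runoff ordinates (Q − Q_b): 0.0, 4.5, 12.0, 29.0, 20.4, 14.3, 0.0 m³/s.
ΣQ_DR = 80.20 m³/s.
With Δt = 3 h = 10800 s, V = ΣQ_DR · Δt = 80.20 × 10800 = 8.66 × 10^5 m³.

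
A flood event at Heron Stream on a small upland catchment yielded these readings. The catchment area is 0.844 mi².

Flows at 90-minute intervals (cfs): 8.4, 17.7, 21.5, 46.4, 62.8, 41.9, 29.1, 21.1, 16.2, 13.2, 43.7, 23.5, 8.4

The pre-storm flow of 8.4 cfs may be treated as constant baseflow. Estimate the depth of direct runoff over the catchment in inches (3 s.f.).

d ≈ 0.674 in

Direct runoff: 0.0, 9.3, 13.1, 38.0, 54.4, 33.5, 20.7, 12.7, 7.8, 4.8, 35.3, 15.1, 0.0 cfs; ΣQ_DR = 244.7 cfs.
V = ΣQ_DR · Δt = 244.7 × 5400 s = 1.321 × 10^6 ft³.
Over A = 0.844 mi², depth = V / A = 0.674 in.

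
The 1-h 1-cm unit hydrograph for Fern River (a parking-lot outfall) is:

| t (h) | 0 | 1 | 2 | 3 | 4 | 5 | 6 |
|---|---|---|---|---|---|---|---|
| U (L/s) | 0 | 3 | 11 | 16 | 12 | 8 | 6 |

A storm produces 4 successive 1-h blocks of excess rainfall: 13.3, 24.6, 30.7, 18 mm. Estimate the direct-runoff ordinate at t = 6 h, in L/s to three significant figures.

By discrete convolution, Q_j = Σ (P_i / 10 mm) · U_{j−i}.
At t = 6 h (j=6): Q = (13.3/10)·6 + (24.6/10)·8 + (30.7/10)·12 + (18/10)·16 = 93.3 L/s.

Q ≈ 93.3 L/s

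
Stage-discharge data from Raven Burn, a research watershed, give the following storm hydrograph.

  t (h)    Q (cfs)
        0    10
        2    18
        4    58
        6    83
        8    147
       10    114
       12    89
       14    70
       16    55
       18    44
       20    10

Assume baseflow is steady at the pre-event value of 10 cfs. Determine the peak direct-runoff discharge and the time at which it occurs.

Subtracting baseflow gives direct-runoff ordinates: 0.0, 8.0, 48.0, 73.0, 137.0, 104.0, 79.0, 60.0, 45.0, 34.0, 0.0 cfs.
The maximum is 137.0 cfs, occurring at the reading for t = 8 h.

Q_p = 137.0 cfs at t = 8 h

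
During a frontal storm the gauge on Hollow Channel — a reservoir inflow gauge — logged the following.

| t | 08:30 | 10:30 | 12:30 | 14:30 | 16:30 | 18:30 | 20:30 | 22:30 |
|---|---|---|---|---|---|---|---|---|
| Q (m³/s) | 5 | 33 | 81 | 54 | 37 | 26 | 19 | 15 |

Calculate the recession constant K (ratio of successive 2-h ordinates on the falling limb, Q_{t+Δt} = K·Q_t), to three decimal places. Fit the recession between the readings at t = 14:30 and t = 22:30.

Using the recession-limb readings at t = 14:30 and t = 22:30: Q falls from 54 to 15 m³/s over 4 intervals.
K = (Q₂/Q₁)^(1/4) = (15/54)^(1/4) = 0.726.

K ≈ 0.726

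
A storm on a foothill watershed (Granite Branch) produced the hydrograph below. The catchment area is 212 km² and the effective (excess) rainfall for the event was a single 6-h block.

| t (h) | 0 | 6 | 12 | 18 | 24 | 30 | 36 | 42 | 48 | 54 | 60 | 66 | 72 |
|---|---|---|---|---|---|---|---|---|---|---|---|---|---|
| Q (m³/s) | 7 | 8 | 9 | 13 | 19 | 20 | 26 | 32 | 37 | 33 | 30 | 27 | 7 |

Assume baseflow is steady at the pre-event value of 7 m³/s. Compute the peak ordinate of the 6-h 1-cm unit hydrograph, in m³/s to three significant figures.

U_p ≈ 16.6 m³/s

Direct runoff: 0.0, 1.0, 2.0, 6.0, 12.0, 13.0, 19.0, 25.0, 30.0, 26.0, 23.0, 20.0, 0.0 m³/s; ΣQ_DR = 177.0 m³/s, peak = 30.0 m³/s.
Runoff depth d = ΣQ_DR·Δt / A = 177.0 × 21600 / (212 km²) = 18.03 mm.
The 1-cm UH is the DRH scaled by (10 mm)/d, so U_p = 30.0 × 10/18.03 = 16.6 m³/s.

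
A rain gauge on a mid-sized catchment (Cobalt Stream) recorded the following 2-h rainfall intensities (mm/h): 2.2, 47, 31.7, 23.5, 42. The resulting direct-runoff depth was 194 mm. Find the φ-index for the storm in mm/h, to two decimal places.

φ ≈ 11.80 mm/h

Only the 4 blocks with intensity above φ contribute runoff: 47, 31.7, 23.5, 42 mm/h.
Σ(I−φ)·Δt = d  ⇒  (47+31.7+23.5+42 − 4φ)·2 = 194
φ = (144.2 − 194/2) / 4 = 11.80 mm/h.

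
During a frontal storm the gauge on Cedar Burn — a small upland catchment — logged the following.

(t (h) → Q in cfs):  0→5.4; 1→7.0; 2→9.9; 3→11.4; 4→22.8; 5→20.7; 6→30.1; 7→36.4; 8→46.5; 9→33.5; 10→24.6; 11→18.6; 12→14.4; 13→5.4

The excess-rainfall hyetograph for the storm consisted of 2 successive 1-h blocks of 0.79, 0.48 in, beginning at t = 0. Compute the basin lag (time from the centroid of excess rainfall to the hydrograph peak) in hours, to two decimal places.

t_L ≈ 7.12 h

Centroid of excess rainfall: t_c = Σ P_i·t̄_i / ΣP_i = 0.8780 h (block centres at 0.5, 1.5 h).
Hydrograph peak occurs at t = 8 h, so basin lag t_L = 8 − 0.8780 = 7.12 h.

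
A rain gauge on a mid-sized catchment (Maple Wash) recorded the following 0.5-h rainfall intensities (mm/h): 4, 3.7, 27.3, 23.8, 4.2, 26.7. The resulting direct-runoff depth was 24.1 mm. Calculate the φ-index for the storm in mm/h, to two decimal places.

Only the 3 blocks with intensity above φ contribute runoff: 27.3, 23.8, 26.7 mm/h.
Σ(I−φ)·Δt = d  ⇒  (27.3+23.8+26.7 − 3φ)·0.5 = 24.1
φ = (77.80 − 24.1/0.5) / 3 = 9.87 mm/h.

φ ≈ 9.87 mm/h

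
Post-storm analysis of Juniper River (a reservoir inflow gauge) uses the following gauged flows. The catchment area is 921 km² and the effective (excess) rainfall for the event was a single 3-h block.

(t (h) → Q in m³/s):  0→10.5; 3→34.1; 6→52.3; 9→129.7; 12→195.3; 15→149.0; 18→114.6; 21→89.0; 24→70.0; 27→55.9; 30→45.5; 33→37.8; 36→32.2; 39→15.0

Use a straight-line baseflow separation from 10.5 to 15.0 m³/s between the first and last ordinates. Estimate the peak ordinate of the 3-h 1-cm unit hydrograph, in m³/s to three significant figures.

U_p ≈ 183 m³/s

Direct runoff: 0.00, 23.25, 41.11, 118.16, 183.42, 136.77, 102.02, 76.08, 56.73, 42.28, 31.54, 23.49, 17.55, 0.00 m³/s; ΣQ_DR = 852.4 m³/s, peak = 183.42 m³/s.
Runoff depth d = ΣQ_DR·Δt / A = 852.4 × 10800 / (921 km²) = 9.996 mm.
The 1-cm UH is the DRH scaled by (10 mm)/d, so U_p = 183.42 × 10/9.996 = 183 m³/s.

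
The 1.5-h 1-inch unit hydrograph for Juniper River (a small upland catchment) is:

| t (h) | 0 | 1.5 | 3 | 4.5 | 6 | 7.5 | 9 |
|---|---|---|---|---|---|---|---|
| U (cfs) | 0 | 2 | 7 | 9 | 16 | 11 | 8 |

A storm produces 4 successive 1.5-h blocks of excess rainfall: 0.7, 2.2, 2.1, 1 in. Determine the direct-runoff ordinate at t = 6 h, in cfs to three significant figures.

Q ≈ 47.7 cfs

By discrete convolution, Q_j = Σ (P_i / 1 in) · U_{j−i}.
At t = 6 h (j=4): Q = (0.7/1)·16 + (2.2/1)·9 + (2.1/1)·7 + (1/1)·2 = 47.7 cfs.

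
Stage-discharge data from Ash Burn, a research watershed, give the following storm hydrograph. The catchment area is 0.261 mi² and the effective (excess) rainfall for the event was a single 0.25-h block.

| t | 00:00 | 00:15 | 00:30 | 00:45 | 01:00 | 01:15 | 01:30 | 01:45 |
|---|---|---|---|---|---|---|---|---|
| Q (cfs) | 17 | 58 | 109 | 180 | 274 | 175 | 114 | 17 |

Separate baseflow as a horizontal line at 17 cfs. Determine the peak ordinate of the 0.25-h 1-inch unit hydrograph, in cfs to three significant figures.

U_p ≈ 214 cfs

Direct runoff: 0.0, 41.0, 92.0, 163.0, 257.0, 158.0, 97.0, 0.0 cfs; ΣQ_DR = 808.0 cfs, peak = 257.0 cfs.
Runoff depth d = ΣQ_DR·Δt / A = 808.0 × 900 / (0.261 mi²) = 1.199 in.
The 1-inch UH is the DRH scaled by (1 in)/d, so U_p = 257.0 × 1/1.199 = 214 cfs.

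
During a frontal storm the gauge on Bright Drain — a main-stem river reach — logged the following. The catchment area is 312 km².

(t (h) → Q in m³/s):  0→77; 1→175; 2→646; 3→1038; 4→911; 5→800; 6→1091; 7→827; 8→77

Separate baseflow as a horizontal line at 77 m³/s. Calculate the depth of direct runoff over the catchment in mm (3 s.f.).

Direct runoff: 0.0, 98.0, 569.0, 961.0, 834.0, 723.0, 1014.0, 750.0, 0.0 m³/s; ΣQ_DR = 4949 m³/s.
V = ΣQ_DR · Δt = 4949 × 3600 s = 1.782 × 10^7 m³.
Over A = 312 km², depth = V / A = 57.1 mm.

d ≈ 57.1 mm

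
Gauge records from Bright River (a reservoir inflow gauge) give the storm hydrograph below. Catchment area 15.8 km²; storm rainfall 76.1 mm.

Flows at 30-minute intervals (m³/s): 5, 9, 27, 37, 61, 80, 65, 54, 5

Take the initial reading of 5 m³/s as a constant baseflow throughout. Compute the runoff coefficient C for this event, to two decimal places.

ΣQ_DR = 298.0 m³/s; V = ΣQ_DR·Δt = 5.364 × 10^5 m³.
Runoff depth d = V / A = 33.95 mm.
C = d / P = 33.95 / 76.1 = 0.45.

C ≈ 0.45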